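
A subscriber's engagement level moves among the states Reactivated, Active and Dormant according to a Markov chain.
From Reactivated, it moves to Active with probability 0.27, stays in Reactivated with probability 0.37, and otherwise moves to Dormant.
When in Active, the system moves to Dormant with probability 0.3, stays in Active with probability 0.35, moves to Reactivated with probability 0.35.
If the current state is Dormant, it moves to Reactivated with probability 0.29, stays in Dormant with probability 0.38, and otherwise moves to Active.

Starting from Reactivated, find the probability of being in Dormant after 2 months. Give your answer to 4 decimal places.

0.3510

Sum over the intermediate state after 1 month:
P = P(Reactivated→Reactivated)·P(Reactivated→Dormant) + P(Reactivated→Active)·P(Active→Dormant) + P(Reactivated→Dormant)·P(Dormant→Dormant)
  = 0.37×0.36 + 0.27×0.3 + 0.36×0.38
  = 0.1332 + 0.0810 + 0.1368 = 0.3510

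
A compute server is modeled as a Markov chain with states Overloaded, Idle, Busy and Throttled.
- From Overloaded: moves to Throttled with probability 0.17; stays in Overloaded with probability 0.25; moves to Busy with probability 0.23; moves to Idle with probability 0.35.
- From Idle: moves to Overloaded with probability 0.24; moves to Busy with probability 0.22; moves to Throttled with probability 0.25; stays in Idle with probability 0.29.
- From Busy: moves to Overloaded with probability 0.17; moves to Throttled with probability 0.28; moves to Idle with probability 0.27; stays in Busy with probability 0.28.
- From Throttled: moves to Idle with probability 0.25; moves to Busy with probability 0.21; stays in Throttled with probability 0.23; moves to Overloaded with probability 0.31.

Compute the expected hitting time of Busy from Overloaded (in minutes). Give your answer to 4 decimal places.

4.4894

Let t(s) be the expected number of minutes to first reach Busy from state s, with t(Busy) = 0. Conditioning on the first minute:
t(Overloaded) = 1 + 0.25·t(Overloaded) + 0.35·t(Idle) + 0.17·t(Throttled)
t(Idle) = 1 + 0.24·t(Overloaded) + 0.29·t(Idle) + 0.25·t(Throttled)
t(Throttled) = 1 + 0.31·t(Overloaded) + 0.25·t(Idle) + 0.23·t(Throttled)
Solving: t(Overloaded) = 4.4894, t(Idle) = 4.5385, t(Throttled) = 4.5797.
Expected minutes from Overloaded to Busy: 4.4894.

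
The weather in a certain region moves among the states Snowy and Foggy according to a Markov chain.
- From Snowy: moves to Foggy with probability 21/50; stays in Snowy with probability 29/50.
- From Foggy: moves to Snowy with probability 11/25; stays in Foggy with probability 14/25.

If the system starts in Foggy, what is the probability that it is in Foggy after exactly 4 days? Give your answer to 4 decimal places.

0.4886

Propagate the distribution vector 4 days from Foggy.
After 0 days: (0.0000, 1.0000)
After 1 day: (0.4400, 0.5600)
After 2 days: (0.5016, 0.4984)
After 3 days: (0.5102, 0.4898)
After 4 days: (0.5114, 0.4886)
P(in Foggy after 4 days) = 0.4886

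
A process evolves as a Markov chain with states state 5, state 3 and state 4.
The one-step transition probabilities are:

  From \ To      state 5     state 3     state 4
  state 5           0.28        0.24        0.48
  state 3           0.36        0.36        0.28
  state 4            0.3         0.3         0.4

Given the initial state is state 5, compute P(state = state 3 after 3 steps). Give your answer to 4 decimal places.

Propagate the distribution vector 3 steps from state 5.
After 0 steps: (1.0000, 0.0000, 0.0000)
After 1 step: (0.2800, 0.2400, 0.4800)
After 2 steps: (0.3088, 0.2976, 0.3936)
After 3 steps: (0.3117, 0.2993, 0.3890)
P(in state 3 after 3 steps) = 0.2993

0.2993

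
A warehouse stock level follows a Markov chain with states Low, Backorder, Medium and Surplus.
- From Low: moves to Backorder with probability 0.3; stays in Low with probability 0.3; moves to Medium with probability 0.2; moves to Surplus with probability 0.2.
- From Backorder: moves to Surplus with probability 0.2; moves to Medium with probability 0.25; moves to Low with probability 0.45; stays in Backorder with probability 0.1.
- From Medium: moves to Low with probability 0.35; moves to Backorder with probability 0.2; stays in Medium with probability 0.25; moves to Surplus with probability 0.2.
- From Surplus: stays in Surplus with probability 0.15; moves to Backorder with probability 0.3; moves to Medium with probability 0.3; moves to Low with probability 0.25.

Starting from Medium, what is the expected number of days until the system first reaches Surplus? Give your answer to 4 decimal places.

Let t(s) be the expected number of days to first reach Surplus from state s, with t(Surplus) = 0. Conditioning on the first day:
t(Low) = 1 + 0.3·t(Low) + 0.3·t(Backorder) + 0.2·t(Medium)
t(Backorder) = 1 + 0.45·t(Low) + 0.1·t(Backorder) + 0.25·t(Medium)
t(Medium) = 1 + 0.35·t(Low) + 0.2·t(Backorder) + 0.25·t(Medium)
Solving: t(Low) = 5.0000, t(Backorder) = 5.0000, t(Medium) = 5.0000.
Expected days from Medium to Surplus: 5.0000.

5.0000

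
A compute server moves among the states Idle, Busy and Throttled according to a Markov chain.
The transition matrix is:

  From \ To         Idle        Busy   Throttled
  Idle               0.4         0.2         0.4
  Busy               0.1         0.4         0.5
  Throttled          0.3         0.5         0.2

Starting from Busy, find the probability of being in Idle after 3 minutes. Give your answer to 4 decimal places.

0.2370

Propagate the distribution vector 3 minutes from Busy.
After 0 minutes: (0.0000, 1.0000, 0.0000)
After 1 minute: (0.1000, 0.4000, 0.5000)
After 2 minutes: (0.2300, 0.4300, 0.3400)
After 3 minutes: (0.2370, 0.3880, 0.3750)
P(in Idle after 3 minutes) = 0.2370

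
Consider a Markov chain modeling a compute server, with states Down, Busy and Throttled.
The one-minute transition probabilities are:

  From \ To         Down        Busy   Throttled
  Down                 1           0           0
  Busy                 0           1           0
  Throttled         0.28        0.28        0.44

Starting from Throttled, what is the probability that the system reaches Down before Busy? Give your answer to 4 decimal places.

Let h(s) be the probability of absorption at Down starting from transient state s. Then h(Down) = 1 and h(Busy) = 0. By first-step analysis:
h(Throttled) = 0.28·1 + 0.28·0 + 0.44·h(Throttled)
Solving: h(Throttled) = 0.5000.
Starting from Throttled, the probability is 0.5000.

0.5000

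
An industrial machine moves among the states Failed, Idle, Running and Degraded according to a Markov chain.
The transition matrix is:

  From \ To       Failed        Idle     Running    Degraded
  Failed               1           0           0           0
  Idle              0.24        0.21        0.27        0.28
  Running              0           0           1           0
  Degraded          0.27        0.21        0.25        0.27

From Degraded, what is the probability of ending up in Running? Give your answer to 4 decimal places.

Let h(s) be the probability of absorption at Running starting from transient state s. Then h(Running) = 1 and h(Failed) = 0. By first-step analysis:
h(Idle) = 0.24·0 + 0.21·h(Idle) + 0.27·1 + 0.28·h(Degraded)
h(Degraded) = 0.27·0 + 0.21·h(Idle) + 0.25·1 + 0.27·h(Degraded)
Solving: h(Idle) = 0.5157, h(Degraded) = 0.4908.
Starting from Degraded, the probability is 0.4908.

0.4908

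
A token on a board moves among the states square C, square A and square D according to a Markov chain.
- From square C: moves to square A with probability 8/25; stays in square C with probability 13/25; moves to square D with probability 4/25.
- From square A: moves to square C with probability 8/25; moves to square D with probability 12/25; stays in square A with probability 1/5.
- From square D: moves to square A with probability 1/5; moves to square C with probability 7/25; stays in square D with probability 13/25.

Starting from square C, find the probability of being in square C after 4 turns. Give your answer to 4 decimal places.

Propagate the distribution vector 4 turns from square C.
After 0 turns: (1.0000, 0.0000, 0.0000)
After 1 turn: (0.5200, 0.3200, 0.1600)
After 2 turns: (0.4176, 0.2624, 0.3200)
After 3 turns: (0.3907, 0.2501, 0.3592)
After 4 turns: (0.3838, 0.2469, 0.3693)
P(in square C after 4 turns) = 0.3838

0.3838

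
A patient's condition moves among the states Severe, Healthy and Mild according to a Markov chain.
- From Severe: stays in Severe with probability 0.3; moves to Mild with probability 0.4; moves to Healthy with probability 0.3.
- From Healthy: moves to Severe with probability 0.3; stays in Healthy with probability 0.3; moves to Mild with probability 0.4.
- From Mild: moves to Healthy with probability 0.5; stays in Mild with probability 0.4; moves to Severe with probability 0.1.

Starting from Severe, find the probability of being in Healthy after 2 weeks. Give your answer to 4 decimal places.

Sum over the intermediate state after 1 week:
P = P(Severe→Severe)·P(Severe→Healthy) + P(Severe→Healthy)·P(Healthy→Healthy) + P(Severe→Mild)·P(Mild→Healthy)
  = 0.3×0.3 + 0.3×0.3 + 0.4×0.5
  = 0.0900 + 0.0900 + 0.2000 = 0.3800

0.3800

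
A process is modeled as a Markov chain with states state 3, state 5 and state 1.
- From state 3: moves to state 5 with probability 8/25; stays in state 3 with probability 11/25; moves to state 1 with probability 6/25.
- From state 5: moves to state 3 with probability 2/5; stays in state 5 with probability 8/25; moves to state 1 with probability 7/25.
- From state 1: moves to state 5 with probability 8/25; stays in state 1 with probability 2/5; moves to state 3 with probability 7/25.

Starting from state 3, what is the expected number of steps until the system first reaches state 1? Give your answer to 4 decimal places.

3.9557

Let t(s) be the expected number of steps to first reach state 1 from state s, with t(state 1) = 0. Conditioning on the first step:
t(state 3) = 1 + 0.44·t(state 3) + 0.32·t(state 5)
t(state 5) = 1 + 0.4·t(state 3) + 0.32·t(state 5)
Solving: t(state 3) = 3.9557, t(state 5) = 3.7975.
Expected steps from state 3 to state 1: 3.9557.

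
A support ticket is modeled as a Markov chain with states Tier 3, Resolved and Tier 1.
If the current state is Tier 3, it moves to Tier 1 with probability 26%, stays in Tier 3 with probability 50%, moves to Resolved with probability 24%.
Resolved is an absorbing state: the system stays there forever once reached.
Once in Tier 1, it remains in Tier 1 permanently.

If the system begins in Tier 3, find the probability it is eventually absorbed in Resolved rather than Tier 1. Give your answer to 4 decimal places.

Let h(s) be the probability of absorption at Resolved starting from transient state s. Then h(Resolved) = 1 and h(Tier 1) = 0. By first-step analysis:
h(Tier 3) = 0.5·h(Tier 3) + 0.24·1 + 0.26·0
Solving: h(Tier 3) = 0.4800.
Starting from Tier 3, the probability is 0.4800.

0.4800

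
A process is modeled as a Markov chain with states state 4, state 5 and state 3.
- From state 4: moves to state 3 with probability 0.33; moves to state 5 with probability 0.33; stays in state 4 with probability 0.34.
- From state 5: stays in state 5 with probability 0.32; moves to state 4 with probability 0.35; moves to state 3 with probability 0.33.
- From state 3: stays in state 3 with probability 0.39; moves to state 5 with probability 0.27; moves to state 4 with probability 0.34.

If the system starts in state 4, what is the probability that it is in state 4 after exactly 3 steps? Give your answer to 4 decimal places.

0.3431

Propagate the distribution vector 3 steps from state 4.
After 0 steps: (1.0000, 0.0000, 0.0000)
After 1 step: (0.3400, 0.3300, 0.3300)
After 2 steps: (0.3433, 0.3069, 0.3498)
After 3 steps: (0.3431, 0.3059, 0.3510)
P(in state 4 after 3 steps) = 0.3431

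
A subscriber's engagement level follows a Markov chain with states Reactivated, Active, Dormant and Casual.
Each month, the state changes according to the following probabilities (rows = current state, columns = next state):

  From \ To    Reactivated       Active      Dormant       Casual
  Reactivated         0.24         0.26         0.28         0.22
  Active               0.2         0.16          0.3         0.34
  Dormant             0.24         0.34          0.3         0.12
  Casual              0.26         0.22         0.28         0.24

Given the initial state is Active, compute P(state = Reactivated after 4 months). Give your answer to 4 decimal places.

0.2346

Propagate the distribution vector 4 months from Active.
After 0 months: (0.0000, 1.0000, 0.0000, 0.0000)
After 1 month: (0.2000, 0.1600, 0.3000, 0.3400)
After 2 months: (0.2404, 0.2544, 0.2892, 0.2160)
After 3 months: (0.2341, 0.2491, 0.2909, 0.2259)
After 4 months: (0.2346, 0.2493, 0.2908, 0.2253)
P(in Reactivated after 4 months) = 0.2346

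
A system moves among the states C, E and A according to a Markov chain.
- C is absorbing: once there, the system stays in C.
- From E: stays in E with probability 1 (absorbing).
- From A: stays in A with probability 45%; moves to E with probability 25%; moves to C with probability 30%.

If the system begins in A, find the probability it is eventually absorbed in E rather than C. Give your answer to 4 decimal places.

Let h(s) be the probability of absorption at E starting from transient state s. Then h(E) = 1 and h(C) = 0. By first-step analysis:
h(A) = 0.3·0 + 0.25·1 + 0.45·h(A)
Solving: h(A) = 0.4545.
Starting from A, the probability is 0.4545.

0.4545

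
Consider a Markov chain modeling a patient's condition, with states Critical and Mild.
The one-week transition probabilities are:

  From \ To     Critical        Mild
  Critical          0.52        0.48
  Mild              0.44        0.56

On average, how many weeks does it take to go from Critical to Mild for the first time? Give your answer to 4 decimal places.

Let t(s) be the expected number of weeks to first reach Mild from state s, with t(Mild) = 0. Conditioning on the first week:
t(Critical) = 1 + 0.52·t(Critical)
Solving: t(Critical) = 2.0833.
Expected weeks from Critical to Mild: 2.0833.

2.0833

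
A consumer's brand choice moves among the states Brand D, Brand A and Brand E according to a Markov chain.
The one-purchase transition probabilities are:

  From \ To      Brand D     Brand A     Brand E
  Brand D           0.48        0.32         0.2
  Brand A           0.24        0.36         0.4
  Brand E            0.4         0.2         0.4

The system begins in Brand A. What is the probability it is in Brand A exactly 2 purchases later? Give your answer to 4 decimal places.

0.2864

Sum over the intermediate state after 1 purchase:
P = P(Brand A→Brand D)·P(Brand D→Brand A) + P(Brand A→Brand A)·P(Brand A→Brand A) + P(Brand A→Brand E)·P(Brand E→Brand A)
  = 0.24×0.32 + 0.36×0.36 + 0.4×0.2
  = 0.0768 + 0.1296 + 0.0800 = 0.2864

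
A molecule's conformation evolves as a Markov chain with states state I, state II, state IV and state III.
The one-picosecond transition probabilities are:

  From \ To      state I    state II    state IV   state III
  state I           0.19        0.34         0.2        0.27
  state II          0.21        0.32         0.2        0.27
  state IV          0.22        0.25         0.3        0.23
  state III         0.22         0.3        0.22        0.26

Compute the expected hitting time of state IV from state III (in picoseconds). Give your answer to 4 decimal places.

4.7734

Let t(s) be the expected number of picoseconds to first reach state IV from state s, with t(state IV) = 0. Conditioning on the first picosecond:
t(state I) = 1 + 0.19·t(state I) + 0.34·t(state II) + 0.27·t(state III)
t(state II) = 1 + 0.21·t(state I) + 0.32·t(state II) + 0.27·t(state III)
t(state III) = 1 + 0.22·t(state I) + 0.3·t(state II) + 0.26·t(state III)
Solving: t(state I) = 4.8698, t(state II) = 4.8698, t(state III) = 4.7734.
Expected picoseconds from state III to state IV: 4.7734.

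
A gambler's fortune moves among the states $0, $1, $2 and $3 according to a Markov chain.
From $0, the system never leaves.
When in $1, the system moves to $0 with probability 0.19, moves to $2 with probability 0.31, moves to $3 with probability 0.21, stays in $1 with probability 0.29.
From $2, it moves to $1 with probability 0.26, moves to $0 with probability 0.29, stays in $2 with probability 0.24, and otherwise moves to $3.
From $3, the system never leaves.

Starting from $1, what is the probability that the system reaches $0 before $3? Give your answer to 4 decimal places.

0.5105

Let h(s) be the probability of absorption at $0 starting from transient state s. Then h($0) = 1 and h($3) = 0. By first-step analysis:
h($1) = 0.19·1 + 0.29·h($1) + 0.31·h($2) + 0.21·0
h($2) = 0.29·1 + 0.26·h($1) + 0.24·h($2) + 0.21·0
Solving: h($1) = 0.5105, h($2) = 0.5562.
Starting from $1, the probability is 0.5105.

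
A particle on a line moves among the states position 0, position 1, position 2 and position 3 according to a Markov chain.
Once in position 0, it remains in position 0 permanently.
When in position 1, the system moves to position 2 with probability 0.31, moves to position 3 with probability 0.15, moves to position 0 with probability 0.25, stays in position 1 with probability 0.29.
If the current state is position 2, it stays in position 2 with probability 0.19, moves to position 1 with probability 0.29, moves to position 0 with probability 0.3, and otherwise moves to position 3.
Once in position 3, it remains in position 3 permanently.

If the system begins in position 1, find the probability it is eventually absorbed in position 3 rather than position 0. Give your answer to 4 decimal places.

0.3910

Let h(s) be the probability of absorption at position 3 starting from transient state s. Then h(position 3) = 1 and h(position 0) = 0. By first-step analysis:
h(position 1) = 0.25·0 + 0.29·h(position 1) + 0.31·h(position 2) + 0.15·1
h(position 2) = 0.3·0 + 0.29·h(position 1) + 0.19·h(position 2) + 0.22·1
Solving: h(position 1) = 0.3910, h(position 2) = 0.4116.
Starting from position 1, the probability is 0.3910.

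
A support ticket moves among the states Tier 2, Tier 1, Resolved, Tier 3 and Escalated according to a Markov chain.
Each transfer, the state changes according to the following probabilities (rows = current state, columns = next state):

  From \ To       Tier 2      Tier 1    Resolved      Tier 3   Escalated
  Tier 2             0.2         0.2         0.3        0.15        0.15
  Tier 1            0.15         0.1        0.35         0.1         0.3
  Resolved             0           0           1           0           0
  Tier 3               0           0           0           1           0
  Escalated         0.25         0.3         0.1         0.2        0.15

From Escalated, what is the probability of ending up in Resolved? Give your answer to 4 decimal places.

0.5479

Let h(s) be the probability of absorption at Resolved starting from transient state s. Then h(Resolved) = 1 and h(Tier 3) = 0. By first-step analysis:
h(Tier 2) = 0.2·h(Tier 2) + 0.2·h(Tier 1) + 0.3·1 + 0.15·0 + 0.15·h(Escalated)
h(Tier 1) = 0.15·h(Tier 2) + 0.1·h(Tier 1) + 0.35·1 + 0.1·0 + 0.3·h(Escalated)
h(Escalated) = 0.25·h(Tier 2) + 0.3·h(Tier 1) + 0.1·1 + 0.2·0 + 0.15·h(Escalated)
Solving: h(Tier 2) = 0.6476, h(Tier 1) = 0.6795, h(Escalated) = 0.5479.
Starting from Escalated, the probability is 0.5479.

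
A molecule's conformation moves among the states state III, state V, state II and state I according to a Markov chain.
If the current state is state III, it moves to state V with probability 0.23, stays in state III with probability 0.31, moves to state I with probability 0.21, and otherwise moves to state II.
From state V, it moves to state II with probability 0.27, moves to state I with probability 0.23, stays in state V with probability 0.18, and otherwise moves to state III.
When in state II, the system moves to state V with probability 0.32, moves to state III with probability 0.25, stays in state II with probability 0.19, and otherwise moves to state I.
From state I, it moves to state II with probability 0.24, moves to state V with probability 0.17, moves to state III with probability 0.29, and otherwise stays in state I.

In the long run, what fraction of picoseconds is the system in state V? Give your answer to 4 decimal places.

Let the stationary distribution be π with π = πP and π_1 + π_2 + π_3 + π_4 = 1.
π_1 = 0.31·π_1 + 0.32·π_2 + 0.25·π_3 + 0.29·π_4
π_2 = 0.23·π_1 + 0.18·π_2 + 0.32·π_3 + 0.17·π_4
π_3 = 0.25·π_1 + 0.27·π_2 + 0.19·π_3 + 0.24·π_4
Solving with the normalization constraint gives π = (0.2931, 0.2255, 0.2378, 0.2436).
So the stationary probability of state V is 0.2255.

0.2255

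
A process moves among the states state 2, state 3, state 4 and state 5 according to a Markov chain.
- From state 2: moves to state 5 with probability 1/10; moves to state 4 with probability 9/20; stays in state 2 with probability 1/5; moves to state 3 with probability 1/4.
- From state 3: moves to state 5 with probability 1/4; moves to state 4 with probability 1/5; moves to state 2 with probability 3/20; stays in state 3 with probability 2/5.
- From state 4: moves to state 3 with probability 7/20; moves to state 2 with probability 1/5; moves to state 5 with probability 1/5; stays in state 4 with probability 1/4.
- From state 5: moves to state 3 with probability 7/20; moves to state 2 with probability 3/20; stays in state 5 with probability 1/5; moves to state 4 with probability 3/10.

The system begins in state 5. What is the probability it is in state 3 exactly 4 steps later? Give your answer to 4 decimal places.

0.3503

Propagate the distribution vector 4 steps from state 5.
After 0 steps: (0.0000, 0.0000, 0.0000, 1.0000)
After 1 step: (0.1500, 0.3500, 0.3000, 0.2000)
After 2 steps: (0.1725, 0.3525, 0.2725, 0.2025)
After 3 steps: (0.1723, 0.3504, 0.2770, 0.2004)
After 4 steps: (0.1725, 0.3503, 0.2770, 0.2003)
P(in state 3 after 4 steps) = 0.3503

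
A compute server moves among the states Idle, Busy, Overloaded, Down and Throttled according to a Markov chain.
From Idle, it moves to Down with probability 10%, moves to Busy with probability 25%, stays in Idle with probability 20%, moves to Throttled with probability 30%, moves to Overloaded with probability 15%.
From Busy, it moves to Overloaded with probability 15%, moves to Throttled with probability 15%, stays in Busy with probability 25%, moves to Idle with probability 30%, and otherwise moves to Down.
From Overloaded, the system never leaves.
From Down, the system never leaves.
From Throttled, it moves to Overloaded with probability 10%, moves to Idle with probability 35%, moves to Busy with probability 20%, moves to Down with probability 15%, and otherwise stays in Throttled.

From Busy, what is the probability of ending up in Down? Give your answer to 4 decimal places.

Let h(s) be the probability of absorption at Down starting from transient state s. Then h(Down) = 1 and h(Overloaded) = 0. By first-step analysis:
h(Idle) = 0.2·h(Idle) + 0.25·h(Busy) + 0.15·0 + 0.1·1 + 0.3·h(Throttled)
h(Busy) = 0.3·h(Idle) + 0.25·h(Busy) + 0.15·0 + 0.15·1 + 0.15·h(Throttled)
h(Throttled) = 0.35·h(Idle) + 0.2·h(Busy) + 0.1·0 + 0.15·1 + 0.2·h(Throttled)
Solving: h(Idle) = 0.4731, h(Busy) = 0.4928, h(Throttled) = 0.5177.
Starting from Busy, the probability is 0.4928.

0.4928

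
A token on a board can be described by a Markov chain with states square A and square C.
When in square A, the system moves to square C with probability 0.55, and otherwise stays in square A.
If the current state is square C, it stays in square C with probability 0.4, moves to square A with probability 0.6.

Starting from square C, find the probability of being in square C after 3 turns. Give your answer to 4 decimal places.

Propagate the distribution vector 3 turns from square C.
After 0 turns: (0.0000, 1.0000)
After 1 turn: (0.6000, 0.4000)
After 2 turns: (0.5100, 0.4900)
After 3 turns: (0.5235, 0.4765)
P(in square C after 3 turns) = 0.4765

0.4765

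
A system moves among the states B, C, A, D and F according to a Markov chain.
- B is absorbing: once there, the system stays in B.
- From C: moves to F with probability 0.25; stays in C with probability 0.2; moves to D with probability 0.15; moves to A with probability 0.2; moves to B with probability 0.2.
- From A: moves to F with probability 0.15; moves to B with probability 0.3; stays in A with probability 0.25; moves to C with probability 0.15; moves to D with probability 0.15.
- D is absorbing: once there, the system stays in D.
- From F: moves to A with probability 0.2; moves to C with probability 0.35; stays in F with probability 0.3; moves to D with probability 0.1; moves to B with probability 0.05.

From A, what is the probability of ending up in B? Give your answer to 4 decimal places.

0.6216

Let h(s) be the probability of absorption at B starting from transient state s. Then h(B) = 1 and h(D) = 0. By first-step analysis:
h(C) = 0.2·1 + 0.2·h(C) + 0.2·h(A) + 0.15·0 + 0.25·h(F)
h(A) = 0.3·1 + 0.15·h(C) + 0.25·h(A) + 0.15·0 + 0.15·h(F)
h(F) = 0.05·1 + 0.35·h(C) + 0.2·h(A) + 0.1·0 + 0.3·h(F)
Solving: h(C) = 0.5727, h(A) = 0.6216, h(F) = 0.5354.
Starting from A, the probability is 0.6216.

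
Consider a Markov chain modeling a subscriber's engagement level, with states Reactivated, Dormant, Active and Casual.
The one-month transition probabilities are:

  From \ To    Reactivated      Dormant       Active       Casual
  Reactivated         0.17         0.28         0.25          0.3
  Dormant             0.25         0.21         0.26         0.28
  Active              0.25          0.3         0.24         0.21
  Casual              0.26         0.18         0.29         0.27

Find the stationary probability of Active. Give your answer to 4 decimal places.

Let the stationary distribution be π with π = πP and π_1 + π_2 + π_3 + π_4 = 1.
π_1 = 0.17·π_1 + 0.25·π_2 + 0.25·π_3 + 0.26·π_4
π_2 = 0.28·π_1 + 0.21·π_2 + 0.3·π_3 + 0.18·π_4
π_3 = 0.25·π_1 + 0.26·π_2 + 0.24·π_3 + 0.29·π_4
Solving with the normalization constraint gives π = (0.2339, 0.2419, 0.2604, 0.2638).
So the stationary probability of Active is 0.2604.

0.2604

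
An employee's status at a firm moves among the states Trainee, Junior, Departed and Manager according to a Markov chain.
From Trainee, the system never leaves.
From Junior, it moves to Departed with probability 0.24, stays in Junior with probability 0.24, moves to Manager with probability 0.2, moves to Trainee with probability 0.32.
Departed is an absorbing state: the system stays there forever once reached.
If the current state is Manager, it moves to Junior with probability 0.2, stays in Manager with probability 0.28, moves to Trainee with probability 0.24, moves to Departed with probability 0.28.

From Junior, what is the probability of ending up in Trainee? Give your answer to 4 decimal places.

0.5489

Let h(s) be the probability of absorption at Trainee starting from transient state s. Then h(Trainee) = 1 and h(Departed) = 0. By first-step analysis:
h(Junior) = 0.32·1 + 0.24·h(Junior) + 0.24·0 + 0.2·h(Manager)
h(Manager) = 0.24·1 + 0.2·h(Junior) + 0.28·0 + 0.28·h(Manager)
Solving: h(Junior) = 0.5489, h(Manager) = 0.4858.
Starting from Junior, the probability is 0.5489.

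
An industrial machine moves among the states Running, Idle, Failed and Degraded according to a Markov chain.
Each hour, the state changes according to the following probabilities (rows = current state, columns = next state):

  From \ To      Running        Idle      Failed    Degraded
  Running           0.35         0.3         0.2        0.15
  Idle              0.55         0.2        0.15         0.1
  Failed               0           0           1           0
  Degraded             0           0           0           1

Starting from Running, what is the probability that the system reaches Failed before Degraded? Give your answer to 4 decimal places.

0.5775

Let h(s) be the probability of absorption at Failed starting from transient state s. Then h(Failed) = 1 and h(Degraded) = 0. By first-step analysis:
h(Running) = 0.35·h(Running) + 0.3·h(Idle) + 0.2·1 + 0.15·0
h(Idle) = 0.55·h(Running) + 0.2·h(Idle) + 0.15·1 + 0.1·0
Solving: h(Running) = 0.5775, h(Idle) = 0.5845.
Starting from Running, the probability is 0.5775.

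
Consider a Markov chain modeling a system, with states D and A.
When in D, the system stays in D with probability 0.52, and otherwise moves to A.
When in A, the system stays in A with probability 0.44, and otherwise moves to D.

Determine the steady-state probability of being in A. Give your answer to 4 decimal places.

Let the stationary distribution be π with π = πP and π_1 + π_2 = 1.
π_1 = 0.52·π_1 + 0.56·π_2
Solving with the normalization constraint gives π = (0.5385, 0.4615).
So the stationary probability of A is 0.4615.

0.4615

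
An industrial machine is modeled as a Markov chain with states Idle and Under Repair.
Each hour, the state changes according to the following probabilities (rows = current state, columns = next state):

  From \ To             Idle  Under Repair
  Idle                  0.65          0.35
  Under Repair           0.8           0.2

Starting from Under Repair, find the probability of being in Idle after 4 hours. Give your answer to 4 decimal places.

Propagate the distribution vector 4 hours from Under Repair.
After 0 hours: (0.0000, 1.0000)
After 1 hour: (0.8000, 0.2000)
After 2 hours: (0.6800, 0.3200)
After 3 hours: (0.6980, 0.3020)
After 4 hours: (0.6953, 0.3047)
P(in Idle after 4 hours) = 0.6953

0.6953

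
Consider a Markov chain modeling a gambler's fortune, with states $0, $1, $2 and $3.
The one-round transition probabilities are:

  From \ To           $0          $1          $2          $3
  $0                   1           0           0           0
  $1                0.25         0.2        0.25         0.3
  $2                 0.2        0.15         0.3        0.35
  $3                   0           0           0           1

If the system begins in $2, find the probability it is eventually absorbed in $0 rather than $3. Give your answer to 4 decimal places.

0.3780

Let h(s) be the probability of absorption at $0 starting from transient state s. Then h($0) = 1 and h($3) = 0. By first-step analysis:
h($1) = 0.25·1 + 0.2·h($1) + 0.25·h($2) + 0.3·0
h($2) = 0.2·1 + 0.15·h($1) + 0.3·h($2) + 0.35·0
Solving: h($1) = 0.4306, h($2) = 0.3780.
Starting from $2, the probability is 0.3780.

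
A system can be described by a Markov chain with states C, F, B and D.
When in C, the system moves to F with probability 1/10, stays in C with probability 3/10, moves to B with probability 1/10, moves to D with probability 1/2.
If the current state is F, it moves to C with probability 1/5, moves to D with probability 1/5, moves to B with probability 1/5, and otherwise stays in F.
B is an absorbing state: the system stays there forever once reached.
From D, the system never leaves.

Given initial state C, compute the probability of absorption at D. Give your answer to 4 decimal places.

Let h(s) be the probability of absorption at D starting from transient state s. Then h(D) = 1 and h(B) = 0. By first-step analysis:
h(C) = 0.3·h(C) + 0.1·h(F) + 0.1·0 + 0.5·1
h(F) = 0.2·h(C) + 0.4·h(F) + 0.2·0 + 0.2·1
Solving: h(C) = 0.8000, h(F) = 0.6000.
Starting from C, the probability is 0.8000.

0.8000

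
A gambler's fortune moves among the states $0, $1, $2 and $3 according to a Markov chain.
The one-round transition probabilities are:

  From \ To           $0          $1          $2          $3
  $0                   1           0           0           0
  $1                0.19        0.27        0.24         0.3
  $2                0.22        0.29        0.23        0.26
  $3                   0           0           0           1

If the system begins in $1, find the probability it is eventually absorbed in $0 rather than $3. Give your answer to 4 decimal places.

0.4043

Let h(s) be the probability of absorption at $0 starting from transient state s. Then h($0) = 1 and h($3) = 0. By first-step analysis:
h($1) = 0.19·1 + 0.27·h($1) + 0.24·h($2) + 0.3·0
h($2) = 0.22·1 + 0.29·h($1) + 0.23·h($2) + 0.26·0
Solving: h($1) = 0.4043, h($2) = 0.4380.
Starting from $1, the probability is 0.4043.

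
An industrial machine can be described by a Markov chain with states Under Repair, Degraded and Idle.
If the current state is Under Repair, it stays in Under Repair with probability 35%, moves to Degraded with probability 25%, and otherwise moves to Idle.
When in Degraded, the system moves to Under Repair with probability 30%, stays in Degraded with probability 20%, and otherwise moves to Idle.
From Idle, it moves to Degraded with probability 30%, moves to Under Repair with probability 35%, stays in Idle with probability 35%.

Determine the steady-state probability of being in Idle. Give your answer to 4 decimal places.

0.4055

Let the stationary distribution be π with π = πP and π_1 + π_2 + π_3 = 1.
π_1 = 0.35·π_1 + 0.3·π_2 + 0.35·π_3
π_2 = 0.25·π_1 + 0.2·π_2 + 0.3·π_3
Solving with the normalization constraint gives π = (0.3371, 0.2574, 0.4055).
So the stationary probability of Idle is 0.4055.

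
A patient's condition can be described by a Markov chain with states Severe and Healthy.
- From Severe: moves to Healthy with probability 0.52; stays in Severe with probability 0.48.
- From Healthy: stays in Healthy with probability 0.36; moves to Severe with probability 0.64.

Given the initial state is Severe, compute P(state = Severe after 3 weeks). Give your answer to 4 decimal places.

0.5499

Propagate the distribution vector 3 weeks from Severe.
After 0 weeks: (1.0000, 0.0000)
After 1 week: (0.4800, 0.5200)
After 2 weeks: (0.5632, 0.4368)
After 3 weeks: (0.5499, 0.4501)
P(in Severe after 3 weeks) = 0.5499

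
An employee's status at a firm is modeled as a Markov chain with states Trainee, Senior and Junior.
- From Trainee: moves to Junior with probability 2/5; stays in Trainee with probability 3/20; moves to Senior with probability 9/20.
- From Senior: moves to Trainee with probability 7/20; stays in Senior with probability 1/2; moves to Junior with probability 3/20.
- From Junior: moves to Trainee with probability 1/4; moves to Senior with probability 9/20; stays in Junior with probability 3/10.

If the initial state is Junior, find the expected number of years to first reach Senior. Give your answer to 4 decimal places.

Let t(s) be the expected number of years to first reach Senior from state s, with t(Senior) = 0. Conditioning on the first year:
t(Trainee) = 1 + 0.15·t(Trainee) + 0.4·t(Junior)
t(Junior) = 1 + 0.25·t(Trainee) + 0.3·t(Junior)
Solving: t(Trainee) = 2.2222, t(Junior) = 2.2222.
Expected years from Junior to Senior: 2.2222.

2.2222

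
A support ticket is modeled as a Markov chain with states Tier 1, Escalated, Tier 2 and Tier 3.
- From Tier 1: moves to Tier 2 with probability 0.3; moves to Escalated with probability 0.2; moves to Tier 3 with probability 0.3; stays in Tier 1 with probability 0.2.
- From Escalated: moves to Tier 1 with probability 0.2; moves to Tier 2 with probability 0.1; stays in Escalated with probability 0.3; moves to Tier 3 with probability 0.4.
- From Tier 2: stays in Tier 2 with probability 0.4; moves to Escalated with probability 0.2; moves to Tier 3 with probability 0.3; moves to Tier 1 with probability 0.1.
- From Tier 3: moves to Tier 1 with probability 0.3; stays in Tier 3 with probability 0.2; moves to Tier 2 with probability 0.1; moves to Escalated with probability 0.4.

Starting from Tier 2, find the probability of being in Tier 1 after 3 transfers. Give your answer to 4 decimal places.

0.2050

Propagate the distribution vector 3 transfers from Tier 2.
After 0 transfers: (0.0000, 0.0000, 1.0000, 0.0000)
After 1 transfer: (0.1000, 0.2000, 0.4000, 0.3000)
After 2 transfers: (0.1900, 0.2800, 0.2400, 0.2900)
After 3 transfers: (0.2050, 0.2860, 0.2100, 0.2990)
P(in Tier 1 after 3 transfers) = 0.2050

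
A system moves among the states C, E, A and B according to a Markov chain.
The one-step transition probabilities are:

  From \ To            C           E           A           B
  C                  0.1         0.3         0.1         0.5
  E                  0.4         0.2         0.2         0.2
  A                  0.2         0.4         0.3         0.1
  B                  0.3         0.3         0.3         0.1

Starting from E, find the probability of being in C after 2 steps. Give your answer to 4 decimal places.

Propagate the distribution vector 2 steps from E.
After 0 steps: (0.0000, 1.0000, 0.0000, 0.0000)
After 1 step: (0.4000, 0.2000, 0.2000, 0.2000)
After 2 steps: (0.2200, 0.3000, 0.2000, 0.2800)
P(in C after 2 steps) = 0.2200

0.2200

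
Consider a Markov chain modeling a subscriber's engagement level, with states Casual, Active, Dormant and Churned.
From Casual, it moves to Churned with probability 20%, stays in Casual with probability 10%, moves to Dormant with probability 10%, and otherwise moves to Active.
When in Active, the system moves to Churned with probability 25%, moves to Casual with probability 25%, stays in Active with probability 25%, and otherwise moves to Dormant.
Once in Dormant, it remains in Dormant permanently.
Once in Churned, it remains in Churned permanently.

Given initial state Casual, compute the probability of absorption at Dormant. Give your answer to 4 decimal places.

0.4286

Let h(s) be the probability of absorption at Dormant starting from transient state s. Then h(Dormant) = 1 and h(Churned) = 0. By first-step analysis:
h(Casual) = 0.1·h(Casual) + 0.6·h(Active) + 0.1·1 + 0.2·0
h(Active) = 0.25·h(Casual) + 0.25·h(Active) + 0.25·1 + 0.25·0
Solving: h(Casual) = 0.4286, h(Active) = 0.4762.
Starting from Casual, the probability is 0.4286.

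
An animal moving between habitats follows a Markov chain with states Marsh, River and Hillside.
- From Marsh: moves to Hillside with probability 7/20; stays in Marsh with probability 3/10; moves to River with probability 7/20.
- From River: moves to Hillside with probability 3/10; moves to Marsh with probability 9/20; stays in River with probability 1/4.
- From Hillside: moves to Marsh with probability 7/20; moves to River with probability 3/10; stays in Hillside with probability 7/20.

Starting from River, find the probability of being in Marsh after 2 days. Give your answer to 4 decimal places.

Sum over the intermediate state after 1 day:
P = P(River→Marsh)·P(Marsh→Marsh) + P(River→River)·P(River→Marsh) + P(River→Hillside)·P(Hillside→Marsh)
  = 0.45×0.3 + 0.25×0.45 + 0.3×0.35
  = 0.1350 + 0.1125 + 0.1050 = 0.3525

0.3525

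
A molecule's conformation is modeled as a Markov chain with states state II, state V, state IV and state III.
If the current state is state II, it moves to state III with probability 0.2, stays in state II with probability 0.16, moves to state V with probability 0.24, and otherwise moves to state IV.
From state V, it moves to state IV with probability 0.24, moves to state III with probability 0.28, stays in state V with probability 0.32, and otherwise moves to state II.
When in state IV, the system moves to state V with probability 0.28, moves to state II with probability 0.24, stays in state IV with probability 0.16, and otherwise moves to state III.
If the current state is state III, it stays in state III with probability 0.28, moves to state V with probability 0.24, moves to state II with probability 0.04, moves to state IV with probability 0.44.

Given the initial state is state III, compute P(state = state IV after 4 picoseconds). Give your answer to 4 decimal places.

0.2947

Propagate the distribution vector 4 picoseconds from state III.
After 0 picoseconds: (0.0000, 0.0000, 0.0000, 1.0000)
After 1 picosecond: (0.0400, 0.2400, 0.4400, 0.2800)
After 2 picoseconds: (0.1616, 0.2768, 0.2672, 0.2944)
After 3 picoseconds: (0.1460, 0.2728, 0.3034, 0.2778)
After 4 picoseconds: (0.1509, 0.2740, 0.2947, 0.2805)
P(in state IV after 4 picoseconds) = 0.2947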